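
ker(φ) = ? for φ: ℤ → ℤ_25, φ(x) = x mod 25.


Kernel = preimage of identity
ker(φ) = {x ∈ ℤ : x ≡ 0 (mod 25)} = 25ℤ = {0, ±25, ±50, ...}

ker(φ) = 25ℤ


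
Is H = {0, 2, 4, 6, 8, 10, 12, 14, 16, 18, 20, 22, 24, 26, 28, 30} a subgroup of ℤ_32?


Subgroup test for H = {0, 2, 4, 6, 8, 10, 12, 14, 16, 18, 20, 22, 24, 26, 28, 30} in (ℤ_32, +):
(1) 0 ∈ H? Yes
(2) Closure: for all a,b ∈ H, (a+b) mod 32 ∈ H? Yes
(3) Inverses: for all a ∈ H, -a mod 32 ∈ H? Yes

Yes, H is a subgroup of ℤ_32


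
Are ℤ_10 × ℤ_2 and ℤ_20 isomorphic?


Comparing ℤ_10 × ℤ_2 and ℤ_20:
gcd(10,2) = 2 ≠ 1. Max element order in ℤ_10×ℤ_2 is lcm(10,2) = 10 < 20, so it has no element of order 20

No, ℤ_10 × ℤ_2 ≇ ℤ_20


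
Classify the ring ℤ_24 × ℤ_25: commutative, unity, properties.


Direct product ring; commutative with unity (1,1); but (1,0)·(0,1) = (0,0) gives zero divisors, so not an integral domain
Commutative: Yes
Integral domain: No
Has unity: Yes

ℤ_24 × ℤ_25: Commutative=Yes, Unity=Yes


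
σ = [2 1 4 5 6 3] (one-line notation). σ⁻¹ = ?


To find σ⁻¹, swap domain and range:
σ(1) = 2 → σ⁻¹(2) = 1
σ(2) = 1 → σ⁻¹(1) = 2
σ(3) = 4 → σ⁻¹(4) = 3
σ(4) = 5 → σ⁻¹(5) = 4
σ(5) = 6 → σ⁻¹(6) = 5
σ(6) = 3 → σ⁻¹(3) = 6

σ⁻¹ = [2 1 6 3 4 5]


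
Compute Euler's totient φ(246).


Factor n: 246 = 2 × 3 × 41
φ(n) = n · ∏(1 - 1/p) over distinct primes p | n
φ(246) = 246 · (1 - 1/2) · (1 - 1/3) · (1 - 1/41) = 80

φ(246) = 80


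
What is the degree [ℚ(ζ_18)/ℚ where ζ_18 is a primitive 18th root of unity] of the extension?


[ℚ(ζ_n):ℚ] = deg Φ_n(x) = φ(n). Here φ(18) = 6

[ℚ(ζ_18)/ℚ where ζ_18 is a primitive 18th root of unity] = 6


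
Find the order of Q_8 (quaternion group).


Q_8 = {±1, ±i, ±j, ±k}
|Q_8| = 8

|Q_8 (quaternion group)| = 8


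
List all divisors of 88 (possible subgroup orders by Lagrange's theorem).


Lagrange's theorem: |H| divides |G|
|G| = 88
Divisors of 88: 1, 2, 4, 8, 11, 22, 44, 88

Possible subgroup orders: {1, 2, 4, 8, 11, 22, 44, 88}


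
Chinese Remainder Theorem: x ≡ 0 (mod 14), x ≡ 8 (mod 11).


m₁ = 14, m₂ = 11, gcd = 1, so CRT applies. M = m₁·m₂ = 154
Let M₁ = M/m₁ = 11, M₂ = M/m₂ = 14
Find y₁ ≡ M₁⁻¹ (mod m₁): 11⁻¹ ≡ 9 (mod 14)
Find y₂ ≡ M₂⁻¹ (mod m₂): 14⁻¹ ≡ 4 (mod 11)
x = a₁·M₁·y₁ + a₂·M₂·y₂ = 0·11·9 + 8·14·4 = 448
Reduce mod 154: x ≡ 140
Check: 140 mod 14 = 0 ✓, 140 mod 11 = 8 ✓

x ≡ 140 (mod 154)


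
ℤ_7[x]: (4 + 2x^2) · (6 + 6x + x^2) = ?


Expand and collect like terms; reduce coefficients mod 7:
x^0: 4·6 = 24 ≡ 3 (mod 7)
x^1: 4·6 + 0·6 = 24 ≡ 3 (mod 7)
x^2: 4·1 + 0·6 + 2·6 = 16 ≡ 2 (mod 7)
x^3: 0·1 + 2·6 = 12 ≡ 5 (mod 7)
x^4: 2·1 = 2 ≡ 2 (mod 7)
Result: 3 + 3x + 2x^2 + 5x^3 + 2x^4

f · g = 3 + 3x + 2x^2 + 5x^3 + 2x^4


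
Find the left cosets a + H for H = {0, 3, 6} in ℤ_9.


H = {0, 3, 6}, |H| = 3
Number of cosets = |G|/|H| = 9/3 = 3
0 + H = {0, 3, 6}
1 + H = {1, 4, 7}
2 + H = {2, 5, 8}

Cosets: 0+H={0,3,6}; 1+H={1,4,7}; 2+H={2,5,8}


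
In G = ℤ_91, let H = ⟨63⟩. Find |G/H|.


|⟨63⟩| = n / gcd(63, 91) = 91 / 7 = 13
H is normal (ℤ_91 is abelian).
|G/H| = |G| / |H| = 91 / 13 = 7

|G/H| = 7


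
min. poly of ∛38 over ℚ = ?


∛38 satisfies x³ - 38 = 0, irreducible over ℚ (no rational root; 38 is not a perfect cube)

Minimal polynomial: x³ - 38


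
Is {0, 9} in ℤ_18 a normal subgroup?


H = {0, 9} in ℤ_18
ℤ_18 is abelian; every subgroup of an abelian group is normal

Yes, normal subgroup


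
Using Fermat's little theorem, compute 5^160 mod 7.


Fermat's little theorem: if p is prime and gcd(a,p)=1, then a^(p-1) ≡ 1 (mod p)
p = 7 is prime, gcd(5,7) = 1
Reduce exponent: 160 mod 6 = 4
So 5^160 ≡ 5^4 (mod 7)
5^4 mod 7 = 2

5^160 ≡ 2 (mod 7)


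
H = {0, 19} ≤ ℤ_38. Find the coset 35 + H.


35 + H = {35 + h (mod 38) : h ∈ H}
35+0=35, 35+19=16
35 + H = {16, 35} = 16 + H

35 + H = {16, 35}


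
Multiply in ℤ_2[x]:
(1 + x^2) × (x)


Expand and collect like terms; reduce coefficients mod 2:
x^0: 1·0 = 0 ≡ 0 (mod 2)
x^1: 1·1 + 0·0 = 1 ≡ 1 (mod 2)
x^2: 0·1 + 1·0 = 0 ≡ 0 (mod 2)
x^3: 1·1 = 1 ≡ 1 (mod 2)
Result: x + x^3

f · g = x + x^3


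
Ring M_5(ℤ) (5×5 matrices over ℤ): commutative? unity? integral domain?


Matrix multiplication is non-commutative for n ≥ 2; the identity matrix I is the unity; singular matrices give zero divisors, so not an integral domain
Commutative: No
Integral domain: No
Has unity: Yes

M_5(ℤ) (5×5 matrices over ℤ): Commutative=No, Unity=Yes


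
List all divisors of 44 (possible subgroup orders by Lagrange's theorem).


Lagrange's theorem: |H| divides |G|
|G| = 44
Divisors of 44: 1, 2, 4, 11, 22, 44

Possible subgroup orders: {1, 2, 4, 11, 22, 44}


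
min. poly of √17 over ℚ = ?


√17 satisfies x² - 17 = 0, irreducible over ℚ since 17 is squarefree

Minimal polynomial: x² - 17


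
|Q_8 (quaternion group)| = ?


Q_8 = {±1, ±i, ±j, ±k}
|Q_8| = 8

|Q_8 (quaternion group)| = 8


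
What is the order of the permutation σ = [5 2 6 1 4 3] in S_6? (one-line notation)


Cycle decomposition: (1 5 4) (3 6)
Cycle lengths: 3, 2
Order = lcm(3, 2) = 6

ord(σ) = 6


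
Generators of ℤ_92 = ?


g generates ℤ_n iff gcd(g,n) = 1
Prime factors of 92: 2, 23
Generators are g ∈ {1,...,91} not divisible by any of these primes.
Generators: {1, 3, 5, 7, 9, 11, 13, 15, 17, 19, 21, 25, 27, 29, 31, 33, 35, 37, 39, 41, 43, 45, 47, 49, 51, 53, 55, 57, 59, 61, 63, 65, 67, 71, 73, 75, 77, 79, 81, 83, 85, 87, 89, 91}
Number of generators = φ(92) = 44

Generators of ℤ_92 = {1, 3, 5, 7, 9, 11, 13, 15, 17, 19, 21, 25, 27, 29, 31, 33, 35, 37, 39, 41, 43, 45, 47, 49, 51, 53, 55, 57, 59, 61, 63, 65, 67, 71, 73, 75, 77, 79, 81, 83, 85, 87, 89, 91}


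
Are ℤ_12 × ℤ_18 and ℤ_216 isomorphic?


Comparing ℤ_12 × ℤ_18 and ℤ_216:
gcd(12,18) = 6 ≠ 1. Max element order in ℤ_12×ℤ_18 is lcm(12,18) = 36 < 216, so it has no element of order 216

No, ℤ_12 × ℤ_18 ≇ ℤ_216


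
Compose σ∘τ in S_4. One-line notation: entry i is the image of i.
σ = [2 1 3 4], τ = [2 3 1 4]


σ∘τ: apply τ first, then σ
1 →τ 2 →σ 1
2 →τ 3 →σ 3
3 →τ 1 →σ 2
4 →τ 4 →σ 4

σ∘τ = [1 3 2 4]


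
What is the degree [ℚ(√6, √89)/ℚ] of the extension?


[ℚ(√6,√89):ℚ] = [ℚ(√6,√89):ℚ(√6)]·[ℚ(√6):ℚ] = 2·2 = 4

[ℚ(√6, √89)/ℚ] = 4


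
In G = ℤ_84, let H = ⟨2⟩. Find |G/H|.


|⟨2⟩| = n / gcd(2, 84) = 84 / 2 = 42
H is normal (ℤ_84 is abelian).
|G/H| = |G| / |H| = 84 / 42 = 2

|G/H| = 2


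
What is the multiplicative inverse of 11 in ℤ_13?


Use the extended Euclidean algorithm to write 1 = 11·s + 13·t; then s mod 13 is the inverse.
Euclidean algorithm:
  11 = 0·13 + 11
  13 = 1·11 + 2
  11 = 5·2 + 1
  2 = 2·1 + 0
gcd(11,13) = 1
Back-substitution gives: 11·(6) + 13·(-5) = 1
So 11⁻¹ ≡ 6 ≡ 6 (mod 13)
Check: 11 × 6 = 66 ≡ 1 (mod 13) ✓

11⁻¹ ≡ 6 (mod 13)


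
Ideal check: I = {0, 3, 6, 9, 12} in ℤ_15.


Check ideal conditions for I = {0, 3, 6, 9, 12} in ℤ_15:
(1) I is an additive subgroup? Yes
(2) For r ∈ ℤ_15 and a ∈ I: r·a ∈ I? Yes

Yes, I is an ideal of ℤ_15


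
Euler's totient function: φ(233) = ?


Factor n: 233 = 233
φ(n) = n · ∏(1 - 1/p) over distinct primes p | n
φ(233) = 233 · (1 - 1/233) = 232

φ(233) = 232


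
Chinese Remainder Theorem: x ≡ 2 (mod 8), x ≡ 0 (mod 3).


m₁ = 8, m₂ = 3, gcd = 1, so CRT applies. M = m₁·m₂ = 24
Let M₁ = M/m₁ = 3, M₂ = M/m₂ = 8
Find y₁ ≡ M₁⁻¹ (mod m₁): 3⁻¹ ≡ 3 (mod 8)
Find y₂ ≡ M₂⁻¹ (mod m₂): 8⁻¹ ≡ 2 (mod 3)
x = a₁·M₁·y₁ + a₂·M₂·y₂ = 2·3·3 + 0·8·2 = 18
Reduce mod 24: x ≡ 18
Check: 18 mod 8 = 2 ✓, 18 mod 3 = 0 ✓

x ≡ 18 (mod 24)


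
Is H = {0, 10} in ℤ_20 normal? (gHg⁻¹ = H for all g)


H = {0, 10} in ℤ_20
ℤ_20 is abelian; every subgroup of an abelian group is normal

Yes, normal subgroup


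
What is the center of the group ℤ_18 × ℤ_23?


Z(G) = {g ∈ G | gx = xg for all x ∈ G}
Direct product of abelian groups is abelian, so Z(G) = G

Z(ℤ_18 × ℤ_23) = ℤ_18 × ℤ_23


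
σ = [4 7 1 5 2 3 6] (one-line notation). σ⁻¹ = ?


To find σ⁻¹, swap domain and range:
σ(1) = 4 → σ⁻¹(4) = 1
σ(2) = 7 → σ⁻¹(7) = 2
σ(3) = 1 → σ⁻¹(1) = 3
σ(4) = 5 → σ⁻¹(5) = 4
σ(5) = 2 → σ⁻¹(2) = 5
σ(6) = 3 → σ⁻¹(3) = 6
σ(7) = 6 → σ⁻¹(6) = 7

σ⁻¹ = [3 5 6 1 4 7 2]


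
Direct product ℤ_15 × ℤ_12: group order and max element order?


|ℤ_15 × ℤ_12| = 15 × 12 = 180
Max element order = lcm(15,12) = 60
Cyclic? No (gcd=3)

|ℤ_15×ℤ_12| = 180, max element order = 60


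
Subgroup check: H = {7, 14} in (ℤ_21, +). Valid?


Subgroup test for H = {7, 14} in (ℤ_21, +):
(1) 0 ∈ H? No
(2) Closure: for all a,b ∈ H, (a+b) mod 21 ∈ H? No  [counterexample: 7 + 14 = 0 ∉ H]
(3) Inverses: for all a ∈ H, -a mod 21 ∈ H? Yes

No, H is not a subgroup of ℤ_21


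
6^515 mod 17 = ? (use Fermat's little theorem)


Fermat's little theorem: if p is prime and gcd(a,p)=1, then a^(p-1) ≡ 1 (mod p)
p = 17 is prime, gcd(6,17) = 1
Reduce exponent: 515 mod 16 = 3
So 6^515 ≡ 6^3 (mod 17)
6^3 mod 17 = 12

6^515 ≡ 12 (mod 17)


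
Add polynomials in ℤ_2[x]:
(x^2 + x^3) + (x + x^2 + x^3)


Add coefficients mod 2:
x^0: 0 + 0 = 0 (mod 2)
x^1: 0 + 1 = 1 (mod 2)
x^2: 1 + 1 = 0 (mod 2)
x^3: 1 + 1 = 0 (mod 2)
Result: x

f + g = x


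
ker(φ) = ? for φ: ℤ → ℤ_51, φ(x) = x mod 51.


Kernel = preimage of identity
ker(φ) = {x ∈ ℤ : x ≡ 0 (mod 51)} = 51ℤ = {0, ±51, ±102, ...}

ker(φ) = 51ℤ


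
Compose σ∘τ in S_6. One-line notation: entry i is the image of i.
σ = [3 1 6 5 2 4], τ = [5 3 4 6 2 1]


σ∘τ: apply τ first, then σ
1 →τ 5 →σ 2
2 →τ 3 →σ 6
3 →τ 4 →σ 5
4 →τ 6 →σ 4
5 →τ 2 →σ 1
6 →τ 1 →σ 3

σ∘τ = [2 6 5 4 1 3]


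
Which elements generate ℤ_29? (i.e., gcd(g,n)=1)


g generates ℤ_n iff gcd(g,n) = 1
Prime factors of 29: 29
Generators are g ∈ {1,...,28} not divisible by any of these primes.
Generators: {1, 2, 3, 4, 5, 6, 7, 8, 9, 10, 11, 12, 13, 14, 15, 16, 17, 18, 19, 20, 21, 22, 23, 24, 25, 26, 27, 28}
Number of generators = φ(29) = 28

Generators of ℤ_29 = {1, 2, 3, 4, 5, 6, 7, 8, 9, 10, 11, 12, 13, 14, 15, 16, 17, 18, 19, 20, 21, 22, 23, 24, 25, 26, 27, 28}


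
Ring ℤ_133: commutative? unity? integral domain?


ℤ_133 is a commutative ring with unity 1; 133 = 7×19 is composite, so 7·19 ≡ 0 gives zero divisors (not an integral domain)
Commutative: Yes
Integral domain: No
Has unity: Yes

ℤ_133: Commutative=Yes, Unity=Yes


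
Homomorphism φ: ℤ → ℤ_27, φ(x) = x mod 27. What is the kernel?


Kernel = preimage of identity
ker(φ) = {x ∈ ℤ : x ≡ 0 (mod 27)} = 27ℤ = {0, ±27, ±54, ...}

ker(φ) = 27ℤ


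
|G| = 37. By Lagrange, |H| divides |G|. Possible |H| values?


Lagrange's theorem: |H| divides |G|
|G| = 37
Divisors of 37: 1, 37

Possible subgroup orders: {1, 37}


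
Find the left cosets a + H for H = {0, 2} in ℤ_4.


H = {0, 2}, |H| = 2
Number of cosets = |G|/|H| = 4/2 = 2
0 + H = {0, 2}
1 + H = {1, 3}

Cosets: 0+H={0,2}; 1+H={1,3}


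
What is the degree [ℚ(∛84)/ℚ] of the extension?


∛84 has minimal polynomial x³ - 84 (irreducible over ℚ since 84 is not a perfect cube)

[ℚ(∛84)/ℚ] = 3


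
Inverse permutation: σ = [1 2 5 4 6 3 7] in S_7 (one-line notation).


To find σ⁻¹, swap domain and range:
σ(1) = 1 → σ⁻¹(1) = 1
σ(2) = 2 → σ⁻¹(2) = 2
σ(3) = 5 → σ⁻¹(5) = 3
σ(4) = 4 → σ⁻¹(4) = 4
σ(5) = 6 → σ⁻¹(6) = 5
σ(6) = 3 → σ⁻¹(3) = 6
σ(7) = 7 → σ⁻¹(7) = 7

σ⁻¹ = [1 2 6 4 3 5 7]


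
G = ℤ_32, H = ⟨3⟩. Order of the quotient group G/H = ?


|⟨3⟩| = n / gcd(3, 32) = 32 / 1 = 32
H is normal (ℤ_32 is abelian).
|G/H| = |G| / |H| = 32 / 32 = 1

|G/H| = 1


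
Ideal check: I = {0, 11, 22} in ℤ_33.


Check ideal conditions for I = {0, 11, 22} in ℤ_33:
(1) I is an additive subgroup? Yes
(2) For r ∈ ℤ_33 and a ∈ I: r·a ∈ I? Yes

Yes, I is an ideal of ℤ_33


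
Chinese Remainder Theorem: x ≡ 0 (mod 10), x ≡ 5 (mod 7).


m₁ = 10, m₂ = 7, gcd = 1, so CRT applies. M = m₁·m₂ = 70
Let M₁ = M/m₁ = 7, M₂ = M/m₂ = 10
Find y₁ ≡ M₁⁻¹ (mod m₁): 7⁻¹ ≡ 3 (mod 10)
Find y₂ ≡ M₂⁻¹ (mod m₂): 10⁻¹ ≡ 5 (mod 7)
x = a₁·M₁·y₁ + a₂·M₂·y₂ = 0·7·3 + 5·10·5 = 250
Reduce mod 70: x ≡ 40
Check: 40 mod 10 = 0 ✓, 40 mod 7 = 5 ✓

x ≡ 40 (mod 70)


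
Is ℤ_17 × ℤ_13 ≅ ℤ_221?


Comparing ℤ_17 × ℤ_13 and ℤ_221:
gcd(17,13) = 1, so ℤ_17 × ℤ_13 ≅ ℤ_221 (CRT)

Yes, ℤ_17 × ℤ_13 ≅ ℤ_221


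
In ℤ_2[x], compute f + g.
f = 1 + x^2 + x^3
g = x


Add coefficients mod 2:
x^0: 1 + 0 = 1 (mod 2)
x^1: 0 + 1 = 1 (mod 2)
x^2: 1 + 0 = 1 (mod 2)
x^3: 1 + 0 = 1 (mod 2)
Result: 1 + x + x^2 + x^3

f + g = 1 + x + x^2 + x^3


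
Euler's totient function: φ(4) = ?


φ(n) = count of k ∈ {1,...,n} with gcd(k,n)=1
Coprimes to 4: {1, 3}
Count: 2

φ(4) = 2


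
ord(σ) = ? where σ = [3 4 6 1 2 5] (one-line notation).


Cycle decomposition: (1 3 6 5 2 4)
Cycle lengths: 6
Order = lcm(6) = 6

ord(σ) = 6


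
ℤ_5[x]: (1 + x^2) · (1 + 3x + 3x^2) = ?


Expand and collect like terms; reduce coefficients mod 5:
x^0: 1·1 = 1 ≡ 1 (mod 5)
x^1: 1·3 + 0·1 = 3 ≡ 3 (mod 5)
x^2: 1·3 + 0·3 + 1·1 = 4 ≡ 4 (mod 5)
x^3: 0·3 + 1·3 = 3 ≡ 3 (mod 5)
x^4: 1·3 = 3 ≡ 3 (mod 5)
Result: 1 + 3x + 4x^2 + 3x^3 + 3x^4

f · g = 1 + 3x + 4x^2 + 3x^3 + 3x^4


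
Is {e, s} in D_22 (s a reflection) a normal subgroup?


H = {e, s} in D_22 (s a reflection)
r·s·r⁻¹ = sr⁻² ≠ s for n ≥ 3, so {e, s} is not closed under conjugation

No, not a normal subgroup


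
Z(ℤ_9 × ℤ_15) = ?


Z(G) = {g ∈ G | gx = xg for all x ∈ G}
Direct product of abelian groups is abelian, so Z(G) = G

Z(ℤ_9 × ℤ_15) = ℤ_9 × ℤ_15


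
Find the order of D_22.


|D_n| = 2n (n rotations and n reflections)
|D_22| = 2×22 = 44

|D_22| = 44


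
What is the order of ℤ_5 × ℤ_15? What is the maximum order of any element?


|ℤ_5 × ℤ_15| = 5 × 15 = 75
Max element order = lcm(5,15) = 15
Cyclic? No (gcd=5)

|ℤ_5×ℤ_15| = 75, max element order = 15


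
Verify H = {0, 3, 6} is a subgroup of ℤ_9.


Subgroup test for H = {0, 3, 6} in (ℤ_9, +):
(1) 0 ∈ H? Yes
(2) Closure: for all a,b ∈ H, (a+b) mod 9 ∈ H? Yes
(3) Inverses: for all a ∈ H, -a mod 9 ∈ H? Yes

Yes, H is a subgroup of ℤ_9


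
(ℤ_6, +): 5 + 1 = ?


Operation: addition mod 6
5 + 1 = (a + b) mod 6 with a = 5, b = 1

5 + 1 = 0


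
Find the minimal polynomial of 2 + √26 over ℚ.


Let α = 2 + √26. Then α - 2 = √26, so (α - 2)² = 26, giving α² - 4α - 22 = 0. Degree 2 and α ∉ ℚ, so this is the minimal polynomial.

Minimal polynomial: x² - 4x - 22


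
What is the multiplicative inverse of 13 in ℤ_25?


Use the extended Euclidean algorithm to write 1 = 13·s + 25·t; then s mod 25 is the inverse.
Euclidean algorithm:
  13 = 0·25 + 13
  25 = 1·13 + 12
  13 = 1·12 + 1
  12 = 12·1 + 0
gcd(13,25) = 1
Back-substitution gives: 13·(2) + 25·(-1) = 1
So 13⁻¹ ≡ 2 ≡ 2 (mod 25)
Check: 13 × 2 = 26 ≡ 1 (mod 25) ✓

13⁻¹ ≡ 2 (mod 25)


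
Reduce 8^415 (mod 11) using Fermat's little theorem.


Fermat's little theorem: if p is prime and gcd(a,p)=1, then a^(p-1) ≡ 1 (mod p)
p = 11 is prime, gcd(8,11) = 1
Reduce exponent: 415 mod 10 = 5
So 8^415 ≡ 8^5 (mod 11)
8^5 mod 11 = 10

8^415 ≡ 10 (mod 11)


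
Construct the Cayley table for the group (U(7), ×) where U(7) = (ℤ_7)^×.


Elements: {1, 2, 3, 4, 5, 6}
Operation: multiplication mod 7
Entry (a, b) = (a × b) mod 7

Cayley table:
  | 1 | 2 | 3 | 4 | 5 | 6
1 | 1 | 2 | 3 | 4 | 5 | 6
2 | 2 | 4 | 6 | 1 | 3 | 5
3 | 3 | 6 | 2 | 5 | 1 | 4
4 | 4 | 1 | 5 | 2 | 6 | 3
5 | 5 | 3 | 1 | 6 | 4 | 2
6 | 6 | 5 | 4 | 3 | 2 | 1


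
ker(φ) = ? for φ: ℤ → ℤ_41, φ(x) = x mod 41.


Kernel = preimage of identity
ker(φ) = {x ∈ ℤ : x ≡ 0 (mod 41)} = 41ℤ = {0, ±41, ±82, ...}

ker(φ) = 41ℤ


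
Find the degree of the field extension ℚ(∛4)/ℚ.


∛4 has minimal polynomial x³ - 4 (irreducible over ℚ since 4 is not a perfect cube)

[ℚ(∛4)/ℚ] = 3


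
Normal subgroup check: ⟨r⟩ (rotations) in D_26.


H = ⟨r⟩ (rotations) in D_26
The rotation subgroup ⟨r⟩ has index 2 in D_26, so it is normal

Yes, normal subgroup


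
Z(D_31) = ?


Z(G) = {g ∈ G | gx = xg for all x ∈ G}
For odd n, Z(D_n) = {e}: no nontrivial rotation commutes with all reflections

Z(D_31) = {e}


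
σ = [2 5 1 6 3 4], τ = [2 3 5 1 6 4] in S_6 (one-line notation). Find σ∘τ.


σ∘τ: apply τ first, then σ
1 →τ 2 →σ 5
2 →τ 3 →σ 1
3 →τ 5 →σ 3
4 →τ 1 →σ 2
5 →τ 6 →σ 4
6 →τ 4 →σ 6

σ∘τ = [5 1 3 2 4 6]


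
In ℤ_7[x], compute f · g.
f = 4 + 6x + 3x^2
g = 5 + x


Expand and collect like terms; reduce coefficients mod 7:
x^0: 4·5 = 20 ≡ 6 (mod 7)
x^1: 4·1 + 6·5 = 34 ≡ 6 (mod 7)
x^2: 6·1 + 3·5 = 21 ≡ 0 (mod 7)
x^3: 3·1 = 3 ≡ 3 (mod 7)
Result: 6 + 6x + 3x^3

f · g = 6 + 6x + 3x^3


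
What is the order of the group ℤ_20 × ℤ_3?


|A × B| = |A| · |B|
|ℤ_20 × ℤ_3| = 20 × 3 = 60

|ℤ_20 × ℤ_3| = 60


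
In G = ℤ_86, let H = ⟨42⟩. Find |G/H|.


|⟨42⟩| = n / gcd(42, 86) = 86 / 2 = 43
H is normal (ℤ_86 is abelian).
|G/H| = |G| / |H| = 86 / 43 = 2

|G/H| = 2


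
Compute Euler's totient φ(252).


Factor n: 252 = 2^2 × 3^2 × 7
φ(n) = n · ∏(1 - 1/p) over distinct primes p | n
φ(252) = 252 · (1 - 1/2) · (1 - 1/3) · (1 - 1/7) = 72

φ(252) = 72


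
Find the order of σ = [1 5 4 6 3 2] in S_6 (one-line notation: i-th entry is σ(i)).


Cycle decomposition: (2 5 3 4 6)
Cycle lengths: 5
Order = lcm(5) = 5

ord(σ) = 5


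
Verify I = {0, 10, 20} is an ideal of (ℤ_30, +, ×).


Check ideal conditions for I = {0, 10, 20} in ℤ_30:
(1) I is an additive subgroup? Yes
(2) For r ∈ ℤ_30 and a ∈ I: r·a ∈ I? Yes

Yes, I is an ideal of ℤ_30


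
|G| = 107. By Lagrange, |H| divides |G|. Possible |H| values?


Lagrange's theorem: |H| divides |G|
|G| = 107
Divisors of 107: 1, 107

Possible subgroup orders: {1, 107}


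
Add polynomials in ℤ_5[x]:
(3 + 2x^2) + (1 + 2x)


Add coefficients mod 5:
x^0: 3 + 1 = 4 (mod 5)
x^1: 0 + 2 = 2 (mod 5)
x^2: 2 + 0 = 2 (mod 5)
Result: 4 + 2x + 2x^2

f + g = 4 + 2x + 2x^2


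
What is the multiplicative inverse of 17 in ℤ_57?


Use the extended Euclidean algorithm to write 1 = 17·s + 57·t; then s mod 57 is the inverse.
Euclidean algorithm:
  17 = 0·57 + 17
  57 = 3·17 + 6
  17 = 2·6 + 5
  6 = 1·5 + 1
  5 = 5·1 + 0
gcd(17,57) = 1
Back-substitution gives: 17·(-10) + 57·(3) = 1
So 17⁻¹ ≡ -10 ≡ 47 (mod 57)
Check: 17 × 47 = 799 ≡ 1 (mod 57) ✓

17⁻¹ ≡ 47 (mod 57)


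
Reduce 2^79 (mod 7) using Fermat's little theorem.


Fermat's little theorem: if p is prime and gcd(a,p)=1, then a^(p-1) ≡ 1 (mod p)
p = 7 is prime, gcd(2,7) = 1
Reduce exponent: 79 mod 6 = 1
So 2^79 ≡ 2^1 (mod 7)
2^1 mod 7 = 2

2^79 ≡ 2 (mod 7)


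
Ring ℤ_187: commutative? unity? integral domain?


ℤ_187 is a commutative ring with unity 1; 187 = 11×17 is composite, so 11·17 ≡ 0 gives zero divisors (not an integral domain)
Commutative: Yes
Integral domain: No
Has unity: Yes

ℤ_187: Commutative=Yes, Unity=Yes


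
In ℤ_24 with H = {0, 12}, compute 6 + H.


6 + H = {6 + h (mod 24) : h ∈ H}
6+0=6, 6+12=18

6 + H = {6, 18}


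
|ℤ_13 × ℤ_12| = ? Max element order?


|ℤ_13 × ℤ_12| = 13 × 12 = 156
Max element order = lcm(13,12) = 156
Cyclic? Yes (gcd=1)

|ℤ_13×ℤ_12| = 156, max element order = 156


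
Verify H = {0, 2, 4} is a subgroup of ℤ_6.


Subgroup test for H = {0, 2, 4} in (ℤ_6, +):
(1) 0 ∈ H? Yes
(2) Closure: for all a,b ∈ H, (a+b) mod 6 ∈ H? Yes
(3) Inverses: for all a ∈ H, -a mod 6 ∈ H? Yes

Yes, H is a subgroup of ℤ_6


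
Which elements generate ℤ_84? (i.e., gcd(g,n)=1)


g generates ℤ_n iff gcd(g,n) = 1
Prime factors of 84: 2, 3, 7
Generators are g ∈ {1,...,83} not divisible by any of these primes.
Generators: {1, 5, 11, 13, 17, 19, 23, 25, 29, 31, 37, 41, 43, 47, 53, 55, 59, 61, 65, 67, 71, 73, 79, 83}
Number of generators = φ(84) = 24

Generators of ℤ_84 = {1, 5, 11, 13, 17, 19, 23, 25, 29, 31, 37, 41, 43, 47, 53, 55, 59, 61, 65, 67, 71, 73, 79, 83}


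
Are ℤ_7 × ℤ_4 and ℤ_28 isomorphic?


Comparing ℤ_7 × ℤ_4 and ℤ_28:
gcd(7,4) = 1, so ℤ_7 × ℤ_4 ≅ ℤ_28 (CRT)

Yes, ℤ_7 × ℤ_4 ≅ ℤ_28


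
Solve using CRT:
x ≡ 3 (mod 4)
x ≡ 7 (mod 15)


m₁ = 4, m₂ = 15, gcd = 1, so CRT applies. M = m₁·m₂ = 60
Let M₁ = M/m₁ = 15, M₂ = M/m₂ = 4
Find y₁ ≡ M₁⁻¹ (mod m₁): 15⁻¹ ≡ 3 (mod 4)
Find y₂ ≡ M₂⁻¹ (mod m₂): 4⁻¹ ≡ 4 (mod 15)
x = a₁·M₁·y₁ + a₂·M₂·y₂ = 3·15·3 + 7·4·4 = 247
Reduce mod 60: x ≡ 7
Check: 7 mod 4 = 3 ✓, 7 mod 15 = 7 ✓

x ≡ 7 (mod 60)


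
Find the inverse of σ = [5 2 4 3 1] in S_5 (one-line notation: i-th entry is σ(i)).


To find σ⁻¹, swap domain and range:
σ(1) = 5 → σ⁻¹(5) = 1
σ(2) = 2 → σ⁻¹(2) = 2
σ(3) = 4 → σ⁻¹(4) = 3
σ(4) = 3 → σ⁻¹(3) = 4
σ(5) = 1 → σ⁻¹(1) = 5

σ⁻¹ = [5 2 4 3 1]


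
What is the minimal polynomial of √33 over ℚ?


√33 satisfies x² - 33 = 0, irreducible over ℚ since 33 is squarefree

Minimal polynomial: x² - 33


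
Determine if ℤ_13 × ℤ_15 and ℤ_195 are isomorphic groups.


Comparing ℤ_13 × ℤ_15 and ℤ_195:
gcd(13,15) = 1, so ℤ_13 × ℤ_15 ≅ ℤ_195 (CRT)

Yes, ℤ_13 × ℤ_15 ≅ ℤ_195


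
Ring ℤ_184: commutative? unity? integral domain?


ℤ_184 is a commutative ring with unity 1; 184 = 2×92 is composite, so 2·92 ≡ 0 gives zero divisors (not an integral domain)
Commutative: Yes
Integral domain: No
Has unity: Yes

ℤ_184: Commutative=Yes, Unity=Yes


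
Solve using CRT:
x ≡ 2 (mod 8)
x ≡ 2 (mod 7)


m₁ = 8, m₂ = 7, gcd = 1, so CRT applies. M = m₁·m₂ = 56
Let M₁ = M/m₁ = 7, M₂ = M/m₂ = 8
Find y₁ ≡ M₁⁻¹ (mod m₁): 7⁻¹ ≡ 7 (mod 8)
Find y₂ ≡ M₂⁻¹ (mod m₂): 8⁻¹ ≡ 1 (mod 7)
x = a₁·M₁·y₁ + a₂·M₂·y₂ = 2·7·7 + 2·8·1 = 114
Reduce mod 56: x ≡ 2
Check: 2 mod 8 = 2 ✓, 2 mod 7 = 2 ✓

x ≡ 2 (mod 56)


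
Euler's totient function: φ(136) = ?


Factor n: 136 = 2^3 × 17
φ(n) = n · ∏(1 - 1/p) over distinct primes p | n
φ(136) = 136 · (1 - 1/2) · (1 - 1/17) = 64

φ(136) = 64


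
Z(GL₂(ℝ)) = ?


Z(G) = {g ∈ G | gx = xg for all x ∈ G}
Only scalar multiples of the identity commute with all invertible matrices

Z(GL₂(ℝ)) = {aI : a ∈ ℝ, a ≠ 0}


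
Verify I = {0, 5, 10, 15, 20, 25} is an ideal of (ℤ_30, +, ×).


Check ideal conditions for I = {0, 5, 10, 15, 20, 25} in ℤ_30:
(1) I is an additive subgroup? Yes
(2) For r ∈ ℤ_30 and a ∈ I: r·a ∈ I? Yes

Yes, I is an ideal of ℤ_30


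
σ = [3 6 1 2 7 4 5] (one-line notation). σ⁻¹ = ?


To find σ⁻¹, swap domain and range:
σ(1) = 3 → σ⁻¹(3) = 1
σ(2) = 6 → σ⁻¹(6) = 2
σ(3) = 1 → σ⁻¹(1) = 3
σ(4) = 2 → σ⁻¹(2) = 4
σ(5) = 7 → σ⁻¹(7) = 5
σ(6) = 4 → σ⁻¹(4) = 6
σ(7) = 5 → σ⁻¹(5) = 7

σ⁻¹ = [3 4 1 6 7 2 5]


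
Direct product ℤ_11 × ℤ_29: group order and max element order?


|ℤ_11 × ℤ_29| = 11 × 29 = 319
Max element order = lcm(11,29) = 319
Cyclic? Yes (gcd=1)

|ℤ_11×ℤ_29| = 319, max element order = 319


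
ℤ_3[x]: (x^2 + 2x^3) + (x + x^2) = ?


Add coefficients mod 3:
x^0: 0 + 0 = 0 (mod 3)
x^1: 0 + 1 = 1 (mod 3)
x^2: 1 + 1 = 2 (mod 3)
x^3: 2 + 0 = 2 (mod 3)
Result: x + 2x^2 + 2x^3

f + g = x + 2x^2 + 2x^3


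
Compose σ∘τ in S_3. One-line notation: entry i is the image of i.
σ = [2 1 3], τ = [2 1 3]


σ∘τ: apply τ first, then σ
1 →τ 2 →σ 1
2 →τ 1 →σ 2
3 →τ 3 →σ 3

σ∘τ = [1 2 3]


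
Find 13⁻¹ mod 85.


Use the extended Euclidean algorithm to write 1 = 13·s + 85·t; then s mod 85 is the inverse.
Euclidean algorithm:
  13 = 0·85 + 13
  85 = 6·13 + 7
  13 = 1·7 + 6
  7 = 1·6 + 1
  6 = 6·1 + 0
gcd(13,85) = 1
Back-substitution gives: 13·(-13) + 85·(2) = 1
So 13⁻¹ ≡ -13 ≡ 72 (mod 85)
Check: 13 × 72 = 936 ≡ 1 (mod 85) ✓

13⁻¹ ≡ 72 (mod 85)


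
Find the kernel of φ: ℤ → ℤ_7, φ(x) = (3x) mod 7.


Kernel = preimage of identity
ker(φ) = {x ∈ ℤ : 3x ≡ 0 (mod 7)}. gcd(3,7) = 1, so 3x ≡ 0 (mod 7) ⟺ x ≡ 0 (mod 7/1 = 7). Hence ker(φ) = 7ℤ

ker(φ) = 7ℤ


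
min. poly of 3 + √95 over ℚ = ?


Let α = 3 + √95. Then α - 3 = √95, so (α - 3)² = 95, giving α² - 6α - 86 = 0. Degree 2 and α ∉ ℚ, so this is the minimal polynomial.

Minimal polynomial: x² - 6x - 86


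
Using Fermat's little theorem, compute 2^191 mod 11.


Fermat's little theorem: if p is prime and gcd(a,p)=1, then a^(p-1) ≡ 1 (mod p)
p = 11 is prime, gcd(2,11) = 1
Reduce exponent: 191 mod 10 = 1
So 2^191 ≡ 2^1 (mod 11)
2^1 mod 11 = 2

2^191 ≡ 2 (mod 11)


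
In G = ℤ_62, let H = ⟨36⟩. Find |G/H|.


|⟨36⟩| = n / gcd(36, 62) = 62 / 2 = 31
H is normal (ℤ_62 is abelian).
|G/H| = |G| / |H| = 62 / 31 = 2

|G/H| = 2


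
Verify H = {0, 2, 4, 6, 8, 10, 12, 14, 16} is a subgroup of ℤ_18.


Subgroup test for H = {0, 2, 4, 6, 8, 10, 12, 14, 16} in (ℤ_18, +):
(1) 0 ∈ H? Yes
(2) Closure: for all a,b ∈ H, (a+b) mod 18 ∈ H? Yes
(3) Inverses: for all a ∈ H, -a mod 18 ∈ H? Yes

Yes, H is a subgroup of ℤ_18


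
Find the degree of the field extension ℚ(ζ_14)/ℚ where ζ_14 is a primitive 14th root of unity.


[ℚ(ζ_n):ℚ] = deg Φ_n(x) = φ(n). Here φ(14) = 6

[ℚ(ζ_14)/ℚ where ζ_14 is a primitive 14th root of unity] = 6


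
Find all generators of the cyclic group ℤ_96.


g generates ℤ_n iff gcd(g,n) = 1
Prime factors of 96: 2, 3
Generators are g ∈ {1,...,95} not divisible by any of these primes.
Generators: {1, 5, 7, 11, 13, 17, 19, 23, 25, 29, 31, 35, 37, 41, 43, 47, 49, 53, 55, 59, 61, 65, 67, 71, 73, 77, 79, 83, 85, 89, 91, 95}
Number of generators = φ(96) = 32

Generators of ℤ_96 = {1, 5, 7, 11, 13, 17, 19, 23, 25, 29, 31, 35, 37, 41, 43, 47, 49, 53, 55, 59, 61, 65, 67, 71, 73, 77, 79, 83, 85, 89, 91, 95}


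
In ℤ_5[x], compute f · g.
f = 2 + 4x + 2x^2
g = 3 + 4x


Expand and collect like terms; reduce coefficients mod 5:
x^0: 2·3 = 6 ≡ 1 (mod 5)
x^1: 2·4 + 4·3 = 20 ≡ 0 (mod 5)
x^2: 4·4 + 2·3 = 22 ≡ 2 (mod 5)
x^3: 2·4 = 8 ≡ 3 (mod 5)
Result: 1 + 2x^2 + 3x^3

f · g = 1 + 2x^2 + 3x^3


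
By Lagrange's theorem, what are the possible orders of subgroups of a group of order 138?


Lagrange's theorem: |H| divides |G|
|G| = 138
Divisors of 138: 1, 2, 3, 6, 23, 46, 69, 138

Possible subgroup orders: {1, 2, 3, 6, 23, 46, 69, 138}


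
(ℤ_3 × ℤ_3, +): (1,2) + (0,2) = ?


Operation: componentwise addition mod (3, 3)
(1,2) + (0,2) = ((a₁+b₁) mod 3, (a₂+b₂) mod 3) with a = (1,2), b = (0,2)

(1,2) + (0,2) = (1,1)


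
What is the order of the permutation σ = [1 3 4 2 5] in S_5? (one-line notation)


Cycle decomposition: (2 3 4)
Cycle lengths: 3
Order = lcm(3) = 3

ord(σ) = 3


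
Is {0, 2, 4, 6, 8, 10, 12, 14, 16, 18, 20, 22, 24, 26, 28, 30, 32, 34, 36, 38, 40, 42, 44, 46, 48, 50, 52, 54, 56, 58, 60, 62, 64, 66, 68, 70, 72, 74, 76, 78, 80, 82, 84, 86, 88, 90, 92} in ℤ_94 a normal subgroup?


H = {0, 2, 4, 6, 8, 10, 12, 14, 16, 18, 20, 22, 24, 26, 28, 30, 32, 34, 36, 38, 40, 42, 44, 46, 48, 50, 52, 54, 56, 58, 60, 62, 64, 66, 68, 70, 72, 74, 76, 78, 80, 82, 84, 86, 88, 90, 92} in ℤ_94
ℤ_94 is abelian; every subgroup of an abelian group is normal

Yes, normal subgroup


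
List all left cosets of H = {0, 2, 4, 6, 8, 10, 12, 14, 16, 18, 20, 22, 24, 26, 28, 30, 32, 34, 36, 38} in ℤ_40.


H = {0, 2, 4, 6, 8, 10, 12, 14, 16, 18, 20, 22, 24, 26, 28, 30, 32, 34, 36, 38}, |H| = 20
Number of cosets = |G|/|H| = 40/20 = 2
0 + H = {0, 2, 4, 6, 8, 10, 12, 14, 16, 18, 20, 22, 24, 26, 28, 30, 32, 34, 36, 38}
1 + H = {1, 3, 5, 7, 9, 11, 13, 15, 17, 19, 21, 23, 25, 27, 29, 31, 33, 35, 37, 39}

Cosets: 0+H={0,2,4,6,8,10,12,14,16,18,20,22,24,26,28,30,32,34,36,38}; 1+H={1,3,5,7,9,11,13,15,17,19,21,23,25,27,29,31,33,35,37,39}


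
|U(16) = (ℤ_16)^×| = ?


U(n) is the group of units mod n; |U(n)| = φ(n)
|U(16)| = φ(16) = 8

|U(16) = (ℤ_16)^×| = 8


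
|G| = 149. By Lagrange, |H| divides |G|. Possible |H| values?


Lagrange's theorem: |H| divides |G|
|G| = 149
Divisors of 149: 1, 149

Possible subgroup orders: {1, 149}


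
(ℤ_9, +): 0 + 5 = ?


Operation: addition mod 9
0 + 5 = (a + b) mod 9 with a = 0, b = 5

0 + 5 = 5


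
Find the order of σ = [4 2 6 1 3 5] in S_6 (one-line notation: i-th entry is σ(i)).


Cycle decomposition: (1 4) (3 6 5)
Cycle lengths: 2, 3
Order = lcm(2, 3) = 6

ord(σ) = 6


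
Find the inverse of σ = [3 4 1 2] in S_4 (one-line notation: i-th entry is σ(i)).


To find σ⁻¹, swap domain and range:
σ(1) = 3 → σ⁻¹(3) = 1
σ(2) = 4 → σ⁻¹(4) = 2
σ(3) = 1 → σ⁻¹(1) = 3
σ(4) = 2 → σ⁻¹(2) = 4

σ⁻¹ = [3 4 1 2]


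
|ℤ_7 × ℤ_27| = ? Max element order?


|ℤ_7 × ℤ_27| = 7 × 27 = 189
Max element order = lcm(7,27) = 189
Cyclic? Yes (gcd=1)

|ℤ_7×ℤ_27| = 189, max element order = 189


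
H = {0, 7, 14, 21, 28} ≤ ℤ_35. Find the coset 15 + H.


15 + H = {15 + h (mod 35) : h ∈ H}
15+0=15, 15+7=22, 15+14=29, 15+21=1, 15+28=8
15 + H = {1, 8, 15, 22, 29} = 1 + H

15 + H = {1, 8, 15, 22, 29}


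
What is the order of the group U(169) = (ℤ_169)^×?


U(n) is the group of units mod n; |U(n)| = φ(n)
|U(169)| = φ(169) = 156

|U(169) = (ℤ_169)^×| = 156


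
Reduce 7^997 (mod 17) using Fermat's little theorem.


Fermat's little theorem: if p is prime and gcd(a,p)=1, then a^(p-1) ≡ 1 (mod p)
p = 17 is prime, gcd(7,17) = 1
Reduce exponent: 997 mod 16 = 5
So 7^997 ≡ 7^5 (mod 17)
7^5 mod 17 = 11

7^997 ≡ 11 (mod 17)


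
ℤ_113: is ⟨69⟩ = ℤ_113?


g generates ℤ_n iff gcd(g, n) = 1
gcd(69, 113) = 1
Since gcd = 1, 69 is a generator.

Yes, 69 generates ℤ_113


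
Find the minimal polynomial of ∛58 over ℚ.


∛58 satisfies x³ - 58 = 0, irreducible over ℚ (no rational root; 58 is not a perfect cube)

Minimal polynomial: x³ - 58


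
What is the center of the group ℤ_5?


Z(G) = {g ∈ G | gx = xg for all x ∈ G}
ℤ_5 is abelian, so Z(G) = G

Z(ℤ_5) = ℤ_5


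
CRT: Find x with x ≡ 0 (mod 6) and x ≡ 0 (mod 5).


m₁ = 6, m₂ = 5, gcd = 1, so CRT applies. M = m₁·m₂ = 30
Let M₁ = M/m₁ = 5, M₂ = M/m₂ = 6
Find y₁ ≡ M₁⁻¹ (mod m₁): 5⁻¹ ≡ 5 (mod 6)
Find y₂ ≡ M₂⁻¹ (mod m₂): 6⁻¹ ≡ 1 (mod 5)
x = a₁·M₁·y₁ + a₂·M₂·y₂ = 0·5·5 + 0·6·1 = 0
Reduce mod 30: x ≡ 0
Check: 0 mod 6 = 0 ✓, 0 mod 5 = 0 ✓

x ≡ 0 (mod 30)


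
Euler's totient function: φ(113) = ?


Factor n: 113 = 113
φ(n) = n · ∏(1 - 1/p) over distinct primes p | n
φ(113) = 113 · (1 - 1/113) = 112

φ(113) = 112


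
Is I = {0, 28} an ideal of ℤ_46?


Check ideal conditions for I = {0, 28} in ℤ_46:
(1) I is an additive subgroup? No
(2) For r ∈ ℤ_46 and a ∈ I: r·a ∈ I? No  [counterexample: r=2, a=28, r·a mod 46 = 10 ∉ I]

No, I is not an ideal of ℤ_46


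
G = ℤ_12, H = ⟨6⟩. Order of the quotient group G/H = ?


|⟨6⟩| = n / gcd(6, 12) = 12 / 6 = 2
H is normal (ℤ_12 is abelian).
|G/H| = |G| / |H| = 12 / 2 = 6

|G/H| = 6


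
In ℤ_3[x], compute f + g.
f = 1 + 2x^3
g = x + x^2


Add coefficients mod 3:
x^0: 1 + 0 = 1 (mod 3)
x^1: 0 + 1 = 1 (mod 3)
x^2: 0 + 1 = 1 (mod 3)
x^3: 2 + 0 = 2 (mod 3)
Result: 1 + x + x^2 + 2x^3

f + g = 1 + x + x^2 + 2x^3


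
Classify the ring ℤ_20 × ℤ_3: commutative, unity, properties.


Direct product ring; commutative with unity (1,1); but (1,0)·(0,1) = (0,0) gives zero divisors, so not an integral domain
Commutative: Yes
Integral domain: No
Has unity: Yes

ℤ_20 × ℤ_3: Commutative=Yes, Unity=Yes


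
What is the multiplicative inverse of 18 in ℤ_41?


Use the extended Euclidean algorithm to write 1 = 18·s + 41·t; then s mod 41 is the inverse.
Euclidean algorithm:
  18 = 0·41 + 18
  41 = 2·18 + 5
  18 = 3·5 + 3
  5 = 1·3 + 2
  3 = 1·2 + 1
  2 = 2·1 + 0
gcd(18,41) = 1
Back-substitution gives: 18·(16) + 41·(-7) = 1
So 18⁻¹ ≡ 16 ≡ 16 (mod 41)
Check: 18 × 16 = 288 ≡ 1 (mod 41) ✓

18⁻¹ ≡ 16 (mod 41)


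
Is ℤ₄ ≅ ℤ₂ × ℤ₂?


Comparing ℤ₄ and ℤ₂ × ℤ₂:
ℤ₄ has an element of order 4; ℤ₂×ℤ₂ has exponent 2

No, ℤ₄ ≇ ℤ₂ × ℤ₂


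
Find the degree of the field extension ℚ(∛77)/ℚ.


∛77 has minimal polynomial x³ - 77 (irreducible over ℚ since 77 is not a perfect cube)

[ℚ(∛77)/ℚ] = 3


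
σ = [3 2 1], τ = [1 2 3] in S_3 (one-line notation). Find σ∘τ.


σ∘τ: apply τ first, then σ
1 →τ 1 →σ 3
2 →τ 2 →σ 2
3 →τ 3 →σ 1

σ∘τ = [3 2 1]


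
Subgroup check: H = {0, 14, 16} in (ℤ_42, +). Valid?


Subgroup test for H = {0, 14, 16} in (ℤ_42, +):
(1) 0 ∈ H? Yes
(2) Closure: for all a,b ∈ H, (a+b) mod 42 ∈ H? No  [counterexample: 14 + 14 = 28 ∉ H]
(3) Inverses: for all a ∈ H, -a mod 42 ∈ H? No

No, H is not a subgroup of ℤ_42


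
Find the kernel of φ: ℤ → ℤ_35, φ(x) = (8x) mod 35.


Kernel = preimage of identity
ker(φ) = {x ∈ ℤ : 8x ≡ 0 (mod 35)}. gcd(8,35) = 1, so 8x ≡ 0 (mod 35) ⟺ x ≡ 0 (mod 35/1 = 35). Hence ker(φ) = 35ℤ

ker(φ) = 35ℤ


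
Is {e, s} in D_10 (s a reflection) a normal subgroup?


H = {e, s} in D_10 (s a reflection)
r·s·r⁻¹ = sr⁻² ≠ s for n ≥ 3, so {e, s} is not closed under conjugation

No, not a normal subgroup


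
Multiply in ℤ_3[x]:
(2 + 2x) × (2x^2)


Expand and collect like terms; reduce coefficients mod 3:
x^0: 2·0 = 0 ≡ 0 (mod 3)
x^1: 2·0 + 2·0 = 0 ≡ 0 (mod 3)
x^2: 2·2 + 2·0 = 4 ≡ 1 (mod 3)
x^3: 2·2 = 4 ≡ 1 (mod 3)
Result: x^2 + x^3

f · g = x^2 + x^3


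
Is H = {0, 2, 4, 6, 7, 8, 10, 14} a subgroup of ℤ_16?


Subgroup test for H = {0, 2, 4, 6, 7, 8, 10, 14} in (ℤ_16, +):
(1) 0 ∈ H? Yes
(2) Closure: for all a,b ∈ H, (a+b) mod 16 ∈ H? No  [counterexample: 2 + 7 = 9 ∉ H]
(3) Inverses: for all a ∈ H, -a mod 16 ∈ H? No

No, H is not a subgroup of ℤ_16


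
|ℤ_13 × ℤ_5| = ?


|A × B| = |A| · |B|
|ℤ_13 × ℤ_5| = 13 × 5 = 65

|ℤ_13 × ℤ_5| = 65


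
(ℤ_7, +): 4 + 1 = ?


Operation: addition mod 7
4 + 1 = (a + b) mod 7 with a = 4, b = 1

4 + 1 = 5


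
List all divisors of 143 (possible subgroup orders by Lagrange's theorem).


Lagrange's theorem: |H| divides |G|
|G| = 143
Divisors of 143: 1, 11, 13, 143

Possible subgroup orders: {1, 11, 13, 143}


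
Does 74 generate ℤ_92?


g generates ℤ_n iff gcd(g, n) = 1
gcd(74, 92) = 2
Since gcd = 2 ≠ 1, ⟨74⟩ has order 46 < 92, so 74 is not a generator.

No, 74 does not generate ℤ_92


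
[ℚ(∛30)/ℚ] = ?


∛30 has minimal polynomial x³ - 30 (irreducible over ℚ since 30 is not a perfect cube)

[ℚ(∛30)/ℚ] = 3


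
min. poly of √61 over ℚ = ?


√61 satisfies x² - 61 = 0, irreducible over ℚ since 61 is squarefree

Minimal polynomial: x² - 61


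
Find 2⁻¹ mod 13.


Use the extended Euclidean algorithm to write 1 = 2·s + 13·t; then s mod 13 is the inverse.
Euclidean algorithm:
  2 = 0·13 + 2
  13 = 6·2 + 1
  2 = 2·1 + 0
gcd(2,13) = 1
Back-substitution gives: 2·(-6) + 13·(1) = 1
So 2⁻¹ ≡ -6 ≡ 7 (mod 13)
Check: 2 × 7 = 14 ≡ 1 (mod 13) ✓

2⁻¹ ≡ 7 (mod 13)


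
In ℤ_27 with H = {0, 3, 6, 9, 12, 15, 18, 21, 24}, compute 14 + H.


14 + H = {14 + h (mod 27) : h ∈ H}
14+0=14, 14+3=17, 14+6=20, 14+9=23, 14+12=26, 14+15=2, 14+18=5, 14+21=8, 14+24=11
14 + H = {2, 5, 8, 11, 14, 17, 20, 23, 26} = 2 + H

14 + H = {2, 5, 8, 11, 14, 17, 20, 23, 26}


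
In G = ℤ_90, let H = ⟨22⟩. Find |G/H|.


|⟨22⟩| = n / gcd(22, 90) = 90 / 2 = 45
H is normal (ℤ_90 is abelian).
|G/H| = |G| / |H| = 90 / 45 = 2

|G/H| = 2


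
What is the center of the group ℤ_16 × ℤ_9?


Z(G) = {g ∈ G | gx = xg for all x ∈ G}
Direct product of abelian groups is abelian, so Z(G) = G

Z(ℤ_16 × ℤ_9) = ℤ_16 × ℤ_9


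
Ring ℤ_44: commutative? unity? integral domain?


ℤ_44 is a commutative ring with unity 1; 44 = 2×22 is composite, so 2·22 ≡ 0 gives zero divisors (not an integral domain)
Commutative: Yes
Integral domain: No
Has unity: Yes

ℤ_44: Commutative=Yes, Unity=Yes


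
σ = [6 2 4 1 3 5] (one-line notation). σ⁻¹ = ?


To find σ⁻¹, swap domain and range:
σ(1) = 6 → σ⁻¹(6) = 1
σ(2) = 2 → σ⁻¹(2) = 2
σ(3) = 4 → σ⁻¹(4) = 3
σ(4) = 1 → σ⁻¹(1) = 4
σ(5) = 3 → σ⁻¹(3) = 5
σ(6) = 5 → σ⁻¹(5) = 6

σ⁻¹ = [4 2 5 3 6 1]


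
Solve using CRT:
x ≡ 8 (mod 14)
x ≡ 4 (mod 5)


m₁ = 14, m₂ = 5, gcd = 1, so CRT applies. M = m₁·m₂ = 70
Let M₁ = M/m₁ = 5, M₂ = M/m₂ = 14
Find y₁ ≡ M₁⁻¹ (mod m₁): 5⁻¹ ≡ 3 (mod 14)
Find y₂ ≡ M₂⁻¹ (mod m₂): 14⁻¹ ≡ 4 (mod 5)
x = a₁·M₁·y₁ + a₂·M₂·y₂ = 8·5·3 + 4·14·4 = 344
Reduce mod 70: x ≡ 64
Check: 64 mod 14 = 8 ✓, 64 mod 5 = 4 ✓

x ≡ 64 (mod 70)


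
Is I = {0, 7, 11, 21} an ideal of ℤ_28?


Check ideal conditions for I = {0, 7, 11, 21} in ℤ_28:
(1) I is an additive subgroup? No
(2) For r ∈ ℤ_28 and a ∈ I: r·a ∈ I? No  [counterexample: r=2, a=7, r·a mod 28 = 14 ∉ I]

No, I is not an ideal of ℤ_28


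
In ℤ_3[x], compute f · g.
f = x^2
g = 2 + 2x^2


Expand and collect like terms; reduce coefficients mod 3:
x^0: 0·2 = 0 ≡ 0 (mod 3)
x^1: 0·0 + 0·2 = 0 ≡ 0 (mod 3)
x^2: 0·2 + 0·0 + 1·2 = 2 ≡ 2 (mod 3)
x^3: 0·2 + 1·0 = 0 ≡ 0 (mod 3)
x^4: 1·2 = 2 ≡ 2 (mod 3)
Result: 2x^2 + 2x^4

f · g = 2x^2 + 2x^4


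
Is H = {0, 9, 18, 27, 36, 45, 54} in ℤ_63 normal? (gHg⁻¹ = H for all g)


H = {0, 9, 18, 27, 36, 45, 54} in ℤ_63
ℤ_63 is abelian; every subgroup of an abelian group is normal

Yes, normal subgroup


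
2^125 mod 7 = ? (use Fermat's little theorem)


Fermat's little theorem: if p is prime and gcd(a,p)=1, then a^(p-1) ≡ 1 (mod p)
p = 7 is prime, gcd(2,7) = 1
Reduce exponent: 125 mod 6 = 5
So 2^125 ≡ 2^5 (mod 7)
2^5 mod 7 = 4

2^125 ≡ 4 (mod 7)


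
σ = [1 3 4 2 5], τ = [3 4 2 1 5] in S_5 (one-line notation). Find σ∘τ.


σ∘τ: apply τ first, then σ
1 →τ 3 →σ 4
2 →τ 4 →σ 2
3 →τ 2 →σ 3
4 →τ 1 →σ 1
5 →τ 5 →σ 5

σ∘τ = [4 2 3 1 5]


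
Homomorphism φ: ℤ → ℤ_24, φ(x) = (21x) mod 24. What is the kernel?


Kernel = preimage of identity
ker(φ) = {x ∈ ℤ : 21x ≡ 0 (mod 24)}. gcd(21,24) = 3, so 21x ≡ 0 (mod 24) ⟺ x ≡ 0 (mod 24/3 = 8). Hence ker(φ) = 8ℤ

ker(φ) = 8ℤ
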